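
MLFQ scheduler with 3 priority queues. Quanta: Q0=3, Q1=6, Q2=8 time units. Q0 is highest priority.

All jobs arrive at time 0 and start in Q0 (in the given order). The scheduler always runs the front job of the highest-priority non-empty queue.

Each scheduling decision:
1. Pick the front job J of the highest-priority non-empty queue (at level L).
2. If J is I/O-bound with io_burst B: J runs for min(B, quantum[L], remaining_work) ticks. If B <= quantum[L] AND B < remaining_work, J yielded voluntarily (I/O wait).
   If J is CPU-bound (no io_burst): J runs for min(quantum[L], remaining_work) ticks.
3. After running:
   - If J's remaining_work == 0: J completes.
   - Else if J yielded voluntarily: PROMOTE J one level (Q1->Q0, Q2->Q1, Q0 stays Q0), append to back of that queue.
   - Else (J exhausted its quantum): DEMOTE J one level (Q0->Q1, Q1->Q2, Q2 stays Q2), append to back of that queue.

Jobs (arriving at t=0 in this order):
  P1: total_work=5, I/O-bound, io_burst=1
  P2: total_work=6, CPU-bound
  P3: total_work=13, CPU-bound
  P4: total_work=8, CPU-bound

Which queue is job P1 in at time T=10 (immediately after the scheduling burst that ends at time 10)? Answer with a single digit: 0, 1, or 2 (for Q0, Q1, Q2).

t=0-1: P1@Q0 runs 1, rem=4, I/O yield, promote→Q0. Q0=[P2,P3,P4,P1] Q1=[] Q2=[]
t=1-4: P2@Q0 runs 3, rem=3, quantum used, demote→Q1. Q0=[P3,P4,P1] Q1=[P2] Q2=[]
t=4-7: P3@Q0 runs 3, rem=10, quantum used, demote→Q1. Q0=[P4,P1] Q1=[P2,P3] Q2=[]
t=7-10: P4@Q0 runs 3, rem=5, quantum used, demote→Q1. Q0=[P1] Q1=[P2,P3,P4] Q2=[]
t=10-11: P1@Q0 runs 1, rem=3, I/O yield, promote→Q0. Q0=[P1] Q1=[P2,P3,P4] Q2=[]
t=11-12: P1@Q0 runs 1, rem=2, I/O yield, promote→Q0. Q0=[P1] Q1=[P2,P3,P4] Q2=[]
t=12-13: P1@Q0 runs 1, rem=1, I/O yield, promote→Q0. Q0=[P1] Q1=[P2,P3,P4] Q2=[]
t=13-14: P1@Q0 runs 1, rem=0, completes. Q0=[] Q1=[P2,P3,P4] Q2=[]
t=14-17: P2@Q1 runs 3, rem=0, completes. Q0=[] Q1=[P3,P4] Q2=[]
t=17-23: P3@Q1 runs 6, rem=4, quantum used, demote→Q2. Q0=[] Q1=[P4] Q2=[P3]
t=23-28: P4@Q1 runs 5, rem=0, completes. Q0=[] Q1=[] Q2=[P3]
t=28-32: P3@Q2 runs 4, rem=0, completes. Q0=[] Q1=[] Q2=[]

Answer: 0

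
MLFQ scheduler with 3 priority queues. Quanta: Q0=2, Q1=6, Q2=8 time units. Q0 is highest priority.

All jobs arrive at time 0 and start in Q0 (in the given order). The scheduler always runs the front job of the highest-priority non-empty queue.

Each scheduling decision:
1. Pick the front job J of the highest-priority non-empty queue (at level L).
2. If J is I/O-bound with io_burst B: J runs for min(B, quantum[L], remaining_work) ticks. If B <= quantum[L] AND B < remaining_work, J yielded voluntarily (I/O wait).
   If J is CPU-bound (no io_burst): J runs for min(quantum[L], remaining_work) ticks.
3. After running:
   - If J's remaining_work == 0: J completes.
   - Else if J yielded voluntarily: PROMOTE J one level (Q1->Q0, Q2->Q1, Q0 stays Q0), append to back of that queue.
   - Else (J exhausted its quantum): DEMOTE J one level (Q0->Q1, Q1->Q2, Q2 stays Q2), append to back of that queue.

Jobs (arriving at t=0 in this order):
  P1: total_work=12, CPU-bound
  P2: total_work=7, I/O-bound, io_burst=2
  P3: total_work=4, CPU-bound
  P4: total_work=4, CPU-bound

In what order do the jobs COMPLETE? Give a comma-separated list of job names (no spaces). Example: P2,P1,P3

Answer: P2,P3,P4,P1

Derivation:
t=0-2: P1@Q0 runs 2, rem=10, quantum used, demote→Q1. Q0=[P2,P3,P4] Q1=[P1] Q2=[]
t=2-4: P2@Q0 runs 2, rem=5, I/O yield, promote→Q0. Q0=[P3,P4,P2] Q1=[P1] Q2=[]
t=4-6: P3@Q0 runs 2, rem=2, quantum used, demote→Q1. Q0=[P4,P2] Q1=[P1,P3] Q2=[]
t=6-8: P4@Q0 runs 2, rem=2, quantum used, demote→Q1. Q0=[P2] Q1=[P1,P3,P4] Q2=[]
t=8-10: P2@Q0 runs 2, rem=3, I/O yield, promote→Q0. Q0=[P2] Q1=[P1,P3,P4] Q2=[]
t=10-12: P2@Q0 runs 2, rem=1, I/O yield, promote→Q0. Q0=[P2] Q1=[P1,P3,P4] Q2=[]
t=12-13: P2@Q0 runs 1, rem=0, completes. Q0=[] Q1=[P1,P3,P4] Q2=[]
t=13-19: P1@Q1 runs 6, rem=4, quantum used, demote→Q2. Q0=[] Q1=[P3,P4] Q2=[P1]
t=19-21: P3@Q1 runs 2, rem=0, completes. Q0=[] Q1=[P4] Q2=[P1]
t=21-23: P4@Q1 runs 2, rem=0, completes. Q0=[] Q1=[] Q2=[P1]
t=23-27: P1@Q2 runs 4, rem=0, completes. Q0=[] Q1=[] Q2=[]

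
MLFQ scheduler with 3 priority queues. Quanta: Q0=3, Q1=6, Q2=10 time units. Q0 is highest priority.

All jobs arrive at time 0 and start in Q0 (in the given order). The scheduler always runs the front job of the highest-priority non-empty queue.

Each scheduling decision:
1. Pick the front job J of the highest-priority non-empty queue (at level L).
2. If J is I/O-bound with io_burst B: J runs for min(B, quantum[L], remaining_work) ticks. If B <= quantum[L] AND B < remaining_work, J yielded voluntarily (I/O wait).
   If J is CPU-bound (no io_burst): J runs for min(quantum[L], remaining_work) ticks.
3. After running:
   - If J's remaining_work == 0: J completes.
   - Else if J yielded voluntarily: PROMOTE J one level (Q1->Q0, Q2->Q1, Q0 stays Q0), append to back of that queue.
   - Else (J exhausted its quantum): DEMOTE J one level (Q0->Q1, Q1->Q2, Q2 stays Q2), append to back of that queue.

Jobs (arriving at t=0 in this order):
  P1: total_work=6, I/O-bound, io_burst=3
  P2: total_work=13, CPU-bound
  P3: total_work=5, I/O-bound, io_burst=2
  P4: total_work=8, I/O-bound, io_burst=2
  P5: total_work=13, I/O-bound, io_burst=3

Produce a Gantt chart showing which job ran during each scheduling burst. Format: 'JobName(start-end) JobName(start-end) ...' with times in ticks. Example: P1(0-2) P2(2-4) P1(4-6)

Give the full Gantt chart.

Answer: P1(0-3) P2(3-6) P3(6-8) P4(8-10) P5(10-13) P1(13-16) P3(16-18) P4(18-20) P5(20-23) P3(23-24) P4(24-26) P5(26-29) P4(29-31) P5(31-34) P5(34-35) P2(35-41) P2(41-45)

Derivation:
t=0-3: P1@Q0 runs 3, rem=3, I/O yield, promote→Q0. Q0=[P2,P3,P4,P5,P1] Q1=[] Q2=[]
t=3-6: P2@Q0 runs 3, rem=10, quantum used, demote→Q1. Q0=[P3,P4,P5,P1] Q1=[P2] Q2=[]
t=6-8: P3@Q0 runs 2, rem=3, I/O yield, promote→Q0. Q0=[P4,P5,P1,P3] Q1=[P2] Q2=[]
t=8-10: P4@Q0 runs 2, rem=6, I/O yield, promote→Q0. Q0=[P5,P1,P3,P4] Q1=[P2] Q2=[]
t=10-13: P5@Q0 runs 3, rem=10, I/O yield, promote→Q0. Q0=[P1,P3,P4,P5] Q1=[P2] Q2=[]
t=13-16: P1@Q0 runs 3, rem=0, completes. Q0=[P3,P4,P5] Q1=[P2] Q2=[]
t=16-18: P3@Q0 runs 2, rem=1, I/O yield, promote→Q0. Q0=[P4,P5,P3] Q1=[P2] Q2=[]
t=18-20: P4@Q0 runs 2, rem=4, I/O yield, promote→Q0. Q0=[P5,P3,P4] Q1=[P2] Q2=[]
t=20-23: P5@Q0 runs 3, rem=7, I/O yield, promote→Q0. Q0=[P3,P4,P5] Q1=[P2] Q2=[]
t=23-24: P3@Q0 runs 1, rem=0, completes. Q0=[P4,P5] Q1=[P2] Q2=[]
t=24-26: P4@Q0 runs 2, rem=2, I/O yield, promote→Q0. Q0=[P5,P4] Q1=[P2] Q2=[]
t=26-29: P5@Q0 runs 3, rem=4, I/O yield, promote→Q0. Q0=[P4,P5] Q1=[P2] Q2=[]
t=29-31: P4@Q0 runs 2, rem=0, completes. Q0=[P5] Q1=[P2] Q2=[]
t=31-34: P5@Q0 runs 3, rem=1, I/O yield, promote→Q0. Q0=[P5] Q1=[P2] Q2=[]
t=34-35: P5@Q0 runs 1, rem=0, completes. Q0=[] Q1=[P2] Q2=[]
t=35-41: P2@Q1 runs 6, rem=4, quantum used, demote→Q2. Q0=[] Q1=[] Q2=[P2]
t=41-45: P2@Q2 runs 4, rem=0, completes. Q0=[] Q1=[] Q2=[]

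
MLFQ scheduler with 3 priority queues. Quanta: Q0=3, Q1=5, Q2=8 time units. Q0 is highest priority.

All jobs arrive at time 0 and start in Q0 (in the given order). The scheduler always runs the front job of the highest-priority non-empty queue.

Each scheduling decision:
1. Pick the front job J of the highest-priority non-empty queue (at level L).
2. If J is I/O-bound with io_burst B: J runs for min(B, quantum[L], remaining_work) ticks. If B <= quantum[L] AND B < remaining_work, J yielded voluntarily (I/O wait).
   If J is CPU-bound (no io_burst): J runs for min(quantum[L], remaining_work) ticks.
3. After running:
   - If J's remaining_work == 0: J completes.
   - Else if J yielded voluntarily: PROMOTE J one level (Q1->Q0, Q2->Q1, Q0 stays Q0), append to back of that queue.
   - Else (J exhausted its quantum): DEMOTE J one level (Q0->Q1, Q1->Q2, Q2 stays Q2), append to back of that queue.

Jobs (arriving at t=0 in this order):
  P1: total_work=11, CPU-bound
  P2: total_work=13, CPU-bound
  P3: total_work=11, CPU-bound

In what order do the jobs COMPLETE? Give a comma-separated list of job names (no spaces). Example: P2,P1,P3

Answer: P1,P2,P3

Derivation:
t=0-3: P1@Q0 runs 3, rem=8, quantum used, demote→Q1. Q0=[P2,P3] Q1=[P1] Q2=[]
t=3-6: P2@Q0 runs 3, rem=10, quantum used, demote→Q1. Q0=[P3] Q1=[P1,P2] Q2=[]
t=6-9: P3@Q0 runs 3, rem=8, quantum used, demote→Q1. Q0=[] Q1=[P1,P2,P3] Q2=[]
t=9-14: P1@Q1 runs 5, rem=3, quantum used, demote→Q2. Q0=[] Q1=[P2,P3] Q2=[P1]
t=14-19: P2@Q1 runs 5, rem=5, quantum used, demote→Q2. Q0=[] Q1=[P3] Q2=[P1,P2]
t=19-24: P3@Q1 runs 5, rem=3, quantum used, demote→Q2. Q0=[] Q1=[] Q2=[P1,P2,P3]
t=24-27: P1@Q2 runs 3, rem=0, completes. Q0=[] Q1=[] Q2=[P2,P3]
t=27-32: P2@Q2 runs 5, rem=0, completes. Q0=[] Q1=[] Q2=[P3]
t=32-35: P3@Q2 runs 3, rem=0, completes. Q0=[] Q1=[] Q2=[]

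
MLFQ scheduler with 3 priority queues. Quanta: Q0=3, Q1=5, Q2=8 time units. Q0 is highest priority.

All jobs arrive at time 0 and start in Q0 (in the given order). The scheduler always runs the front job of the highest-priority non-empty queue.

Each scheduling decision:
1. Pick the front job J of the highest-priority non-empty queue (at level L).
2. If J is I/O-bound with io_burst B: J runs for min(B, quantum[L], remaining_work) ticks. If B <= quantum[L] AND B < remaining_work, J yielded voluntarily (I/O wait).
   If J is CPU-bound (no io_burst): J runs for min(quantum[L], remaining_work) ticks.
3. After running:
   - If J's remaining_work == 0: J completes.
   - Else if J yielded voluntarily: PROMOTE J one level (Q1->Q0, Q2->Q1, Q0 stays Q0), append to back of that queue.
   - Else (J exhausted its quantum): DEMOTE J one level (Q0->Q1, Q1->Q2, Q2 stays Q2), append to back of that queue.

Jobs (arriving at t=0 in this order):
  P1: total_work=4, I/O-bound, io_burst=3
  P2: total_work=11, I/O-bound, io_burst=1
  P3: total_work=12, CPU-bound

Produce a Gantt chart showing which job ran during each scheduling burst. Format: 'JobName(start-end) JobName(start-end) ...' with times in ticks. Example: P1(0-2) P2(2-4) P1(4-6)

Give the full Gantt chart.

t=0-3: P1@Q0 runs 3, rem=1, I/O yield, promote→Q0. Q0=[P2,P3,P1] Q1=[] Q2=[]
t=3-4: P2@Q0 runs 1, rem=10, I/O yield, promote→Q0. Q0=[P3,P1,P2] Q1=[] Q2=[]
t=4-7: P3@Q0 runs 3, rem=9, quantum used, demote→Q1. Q0=[P1,P2] Q1=[P3] Q2=[]
t=7-8: P1@Q0 runs 1, rem=0, completes. Q0=[P2] Q1=[P3] Q2=[]
t=8-9: P2@Q0 runs 1, rem=9, I/O yield, promote→Q0. Q0=[P2] Q1=[P3] Q2=[]
t=9-10: P2@Q0 runs 1, rem=8, I/O yield, promote→Q0. Q0=[P2] Q1=[P3] Q2=[]
t=10-11: P2@Q0 runs 1, rem=7, I/O yield, promote→Q0. Q0=[P2] Q1=[P3] Q2=[]
t=11-12: P2@Q0 runs 1, rem=6, I/O yield, promote→Q0. Q0=[P2] Q1=[P3] Q2=[]
t=12-13: P2@Q0 runs 1, rem=5, I/O yield, promote→Q0. Q0=[P2] Q1=[P3] Q2=[]
t=13-14: P2@Q0 runs 1, rem=4, I/O yield, promote→Q0. Q0=[P2] Q1=[P3] Q2=[]
t=14-15: P2@Q0 runs 1, rem=3, I/O yield, promote→Q0. Q0=[P2] Q1=[P3] Q2=[]
t=15-16: P2@Q0 runs 1, rem=2, I/O yield, promote→Q0. Q0=[P2] Q1=[P3] Q2=[]
t=16-17: P2@Q0 runs 1, rem=1, I/O yield, promote→Q0. Q0=[P2] Q1=[P3] Q2=[]
t=17-18: P2@Q0 runs 1, rem=0, completes. Q0=[] Q1=[P3] Q2=[]
t=18-23: P3@Q1 runs 5, rem=4, quantum used, demote→Q2. Q0=[] Q1=[] Q2=[P3]
t=23-27: P3@Q2 runs 4, rem=0, completes. Q0=[] Q1=[] Q2=[]

Answer: P1(0-3) P2(3-4) P3(4-7) P1(7-8) P2(8-9) P2(9-10) P2(10-11) P2(11-12) P2(12-13) P2(13-14) P2(14-15) P2(15-16) P2(16-17) P2(17-18) P3(18-23) P3(23-27)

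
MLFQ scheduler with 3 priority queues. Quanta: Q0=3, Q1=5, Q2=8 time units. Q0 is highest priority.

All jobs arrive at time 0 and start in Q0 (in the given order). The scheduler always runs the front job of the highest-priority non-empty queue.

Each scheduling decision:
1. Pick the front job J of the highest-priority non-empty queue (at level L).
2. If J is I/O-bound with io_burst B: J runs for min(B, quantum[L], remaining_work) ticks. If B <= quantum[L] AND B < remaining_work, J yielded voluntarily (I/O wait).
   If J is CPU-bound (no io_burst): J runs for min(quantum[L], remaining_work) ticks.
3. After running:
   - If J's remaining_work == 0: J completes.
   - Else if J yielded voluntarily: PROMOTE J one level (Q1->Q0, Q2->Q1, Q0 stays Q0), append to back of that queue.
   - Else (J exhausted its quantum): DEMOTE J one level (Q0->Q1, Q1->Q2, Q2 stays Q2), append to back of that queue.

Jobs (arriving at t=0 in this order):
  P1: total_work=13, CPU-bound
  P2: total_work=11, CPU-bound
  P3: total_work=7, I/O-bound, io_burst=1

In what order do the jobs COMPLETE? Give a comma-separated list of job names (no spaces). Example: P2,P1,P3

Answer: P3,P1,P2

Derivation:
t=0-3: P1@Q0 runs 3, rem=10, quantum used, demote→Q1. Q0=[P2,P3] Q1=[P1] Q2=[]
t=3-6: P2@Q0 runs 3, rem=8, quantum used, demote→Q1. Q0=[P3] Q1=[P1,P2] Q2=[]
t=6-7: P3@Q0 runs 1, rem=6, I/O yield, promote→Q0. Q0=[P3] Q1=[P1,P2] Q2=[]
t=7-8: P3@Q0 runs 1, rem=5, I/O yield, promote→Q0. Q0=[P3] Q1=[P1,P2] Q2=[]
t=8-9: P3@Q0 runs 1, rem=4, I/O yield, promote→Q0. Q0=[P3] Q1=[P1,P2] Q2=[]
t=9-10: P3@Q0 runs 1, rem=3, I/O yield, promote→Q0. Q0=[P3] Q1=[P1,P2] Q2=[]
t=10-11: P3@Q0 runs 1, rem=2, I/O yield, promote→Q0. Q0=[P3] Q1=[P1,P2] Q2=[]
t=11-12: P3@Q0 runs 1, rem=1, I/O yield, promote→Q0. Q0=[P3] Q1=[P1,P2] Q2=[]
t=12-13: P3@Q0 runs 1, rem=0, completes. Q0=[] Q1=[P1,P2] Q2=[]
t=13-18: P1@Q1 runs 5, rem=5, quantum used, demote→Q2. Q0=[] Q1=[P2] Q2=[P1]
t=18-23: P2@Q1 runs 5, rem=3, quantum used, demote→Q2. Q0=[] Q1=[] Q2=[P1,P2]
t=23-28: P1@Q2 runs 5, rem=0, completes. Q0=[] Q1=[] Q2=[P2]
t=28-31: P2@Q2 runs 3, rem=0, completes. Q0=[] Q1=[] Q2=[]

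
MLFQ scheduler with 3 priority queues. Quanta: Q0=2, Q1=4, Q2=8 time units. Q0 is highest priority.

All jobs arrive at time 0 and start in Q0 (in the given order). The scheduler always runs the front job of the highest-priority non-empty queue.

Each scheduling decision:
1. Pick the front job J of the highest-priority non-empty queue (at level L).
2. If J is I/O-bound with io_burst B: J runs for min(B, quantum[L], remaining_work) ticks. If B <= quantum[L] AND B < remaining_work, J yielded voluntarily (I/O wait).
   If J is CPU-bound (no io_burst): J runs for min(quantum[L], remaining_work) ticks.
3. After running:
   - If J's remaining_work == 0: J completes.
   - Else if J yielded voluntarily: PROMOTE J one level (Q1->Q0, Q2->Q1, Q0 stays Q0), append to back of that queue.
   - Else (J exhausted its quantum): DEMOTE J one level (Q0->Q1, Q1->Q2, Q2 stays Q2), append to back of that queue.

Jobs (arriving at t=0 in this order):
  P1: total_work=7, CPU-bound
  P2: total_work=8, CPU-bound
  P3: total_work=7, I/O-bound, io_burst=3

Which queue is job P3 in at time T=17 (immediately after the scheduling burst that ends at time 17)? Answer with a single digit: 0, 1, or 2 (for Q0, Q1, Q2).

Answer: 0

Derivation:
t=0-2: P1@Q0 runs 2, rem=5, quantum used, demote→Q1. Q0=[P2,P3] Q1=[P1] Q2=[]
t=2-4: P2@Q0 runs 2, rem=6, quantum used, demote→Q1. Q0=[P3] Q1=[P1,P2] Q2=[]
t=4-6: P3@Q0 runs 2, rem=5, quantum used, demote→Q1. Q0=[] Q1=[P1,P2,P3] Q2=[]
t=6-10: P1@Q1 runs 4, rem=1, quantum used, demote→Q2. Q0=[] Q1=[P2,P3] Q2=[P1]
t=10-14: P2@Q1 runs 4, rem=2, quantum used, demote→Q2. Q0=[] Q1=[P3] Q2=[P1,P2]
t=14-17: P3@Q1 runs 3, rem=2, I/O yield, promote→Q0. Q0=[P3] Q1=[] Q2=[P1,P2]
t=17-19: P3@Q0 runs 2, rem=0, completes. Q0=[] Q1=[] Q2=[P1,P2]
t=19-20: P1@Q2 runs 1, rem=0, completes. Q0=[] Q1=[] Q2=[P2]
t=20-22: P2@Q2 runs 2, rem=0, completes. Q0=[] Q1=[] Q2=[]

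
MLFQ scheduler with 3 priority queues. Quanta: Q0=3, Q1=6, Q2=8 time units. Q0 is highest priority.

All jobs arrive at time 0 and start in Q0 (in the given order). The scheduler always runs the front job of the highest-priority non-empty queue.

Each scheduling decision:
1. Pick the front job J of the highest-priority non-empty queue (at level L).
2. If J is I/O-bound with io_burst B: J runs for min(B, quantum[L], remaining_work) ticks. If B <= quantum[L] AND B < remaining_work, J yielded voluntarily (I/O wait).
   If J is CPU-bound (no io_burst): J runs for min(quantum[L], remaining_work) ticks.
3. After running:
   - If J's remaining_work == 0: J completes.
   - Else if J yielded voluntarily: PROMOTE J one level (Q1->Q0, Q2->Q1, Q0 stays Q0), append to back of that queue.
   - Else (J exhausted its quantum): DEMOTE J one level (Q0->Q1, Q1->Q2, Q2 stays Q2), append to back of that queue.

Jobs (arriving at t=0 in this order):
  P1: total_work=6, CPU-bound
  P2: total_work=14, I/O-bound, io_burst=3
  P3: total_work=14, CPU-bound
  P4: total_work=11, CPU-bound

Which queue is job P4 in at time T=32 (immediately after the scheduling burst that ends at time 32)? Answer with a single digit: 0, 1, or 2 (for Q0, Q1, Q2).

t=0-3: P1@Q0 runs 3, rem=3, quantum used, demote→Q1. Q0=[P2,P3,P4] Q1=[P1] Q2=[]
t=3-6: P2@Q0 runs 3, rem=11, I/O yield, promote→Q0. Q0=[P3,P4,P2] Q1=[P1] Q2=[]
t=6-9: P3@Q0 runs 3, rem=11, quantum used, demote→Q1. Q0=[P4,P2] Q1=[P1,P3] Q2=[]
t=9-12: P4@Q0 runs 3, rem=8, quantum used, demote→Q1. Q0=[P2] Q1=[P1,P3,P4] Q2=[]
t=12-15: P2@Q0 runs 3, rem=8, I/O yield, promote→Q0. Q0=[P2] Q1=[P1,P3,P4] Q2=[]
t=15-18: P2@Q0 runs 3, rem=5, I/O yield, promote→Q0. Q0=[P2] Q1=[P1,P3,P4] Q2=[]
t=18-21: P2@Q0 runs 3, rem=2, I/O yield, promote→Q0. Q0=[P2] Q1=[P1,P3,P4] Q2=[]
t=21-23: P2@Q0 runs 2, rem=0, completes. Q0=[] Q1=[P1,P3,P4] Q2=[]
t=23-26: P1@Q1 runs 3, rem=0, completes. Q0=[] Q1=[P3,P4] Q2=[]
t=26-32: P3@Q1 runs 6, rem=5, quantum used, demote→Q2. Q0=[] Q1=[P4] Q2=[P3]
t=32-38: P4@Q1 runs 6, rem=2, quantum used, demote→Q2. Q0=[] Q1=[] Q2=[P3,P4]
t=38-43: P3@Q2 runs 5, rem=0, completes. Q0=[] Q1=[] Q2=[P4]
t=43-45: P4@Q2 runs 2, rem=0, completes. Q0=[] Q1=[] Q2=[]

Answer: 1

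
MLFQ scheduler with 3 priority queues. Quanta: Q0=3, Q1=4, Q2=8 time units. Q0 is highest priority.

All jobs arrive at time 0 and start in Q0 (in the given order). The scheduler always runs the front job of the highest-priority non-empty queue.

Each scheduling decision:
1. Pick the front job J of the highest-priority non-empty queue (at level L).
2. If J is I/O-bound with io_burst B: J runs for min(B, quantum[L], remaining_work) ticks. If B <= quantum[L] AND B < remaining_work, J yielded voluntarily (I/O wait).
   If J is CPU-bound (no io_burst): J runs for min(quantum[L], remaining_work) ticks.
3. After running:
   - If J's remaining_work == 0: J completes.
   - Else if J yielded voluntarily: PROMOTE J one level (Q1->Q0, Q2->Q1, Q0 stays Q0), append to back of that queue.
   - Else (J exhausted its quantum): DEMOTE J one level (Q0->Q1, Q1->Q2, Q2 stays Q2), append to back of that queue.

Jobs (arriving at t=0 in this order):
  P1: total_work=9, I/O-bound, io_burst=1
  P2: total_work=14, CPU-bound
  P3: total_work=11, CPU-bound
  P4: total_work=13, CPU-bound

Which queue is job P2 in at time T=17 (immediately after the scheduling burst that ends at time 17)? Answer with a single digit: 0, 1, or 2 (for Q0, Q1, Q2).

Answer: 1

Derivation:
t=0-1: P1@Q0 runs 1, rem=8, I/O yield, promote→Q0. Q0=[P2,P3,P4,P1] Q1=[] Q2=[]
t=1-4: P2@Q0 runs 3, rem=11, quantum used, demote→Q1. Q0=[P3,P4,P1] Q1=[P2] Q2=[]
t=4-7: P3@Q0 runs 3, rem=8, quantum used, demote→Q1. Q0=[P4,P1] Q1=[P2,P3] Q2=[]
t=7-10: P4@Q0 runs 3, rem=10, quantum used, demote→Q1. Q0=[P1] Q1=[P2,P3,P4] Q2=[]
t=10-11: P1@Q0 runs 1, rem=7, I/O yield, promote→Q0. Q0=[P1] Q1=[P2,P3,P4] Q2=[]
t=11-12: P1@Q0 runs 1, rem=6, I/O yield, promote→Q0. Q0=[P1] Q1=[P2,P3,P4] Q2=[]
t=12-13: P1@Q0 runs 1, rem=5, I/O yield, promote→Q0. Q0=[P1] Q1=[P2,P3,P4] Q2=[]
t=13-14: P1@Q0 runs 1, rem=4, I/O yield, promote→Q0. Q0=[P1] Q1=[P2,P3,P4] Q2=[]
t=14-15: P1@Q0 runs 1, rem=3, I/O yield, promote→Q0. Q0=[P1] Q1=[P2,P3,P4] Q2=[]
t=15-16: P1@Q0 runs 1, rem=2, I/O yield, promote→Q0. Q0=[P1] Q1=[P2,P3,P4] Q2=[]
t=16-17: P1@Q0 runs 1, rem=1, I/O yield, promote→Q0. Q0=[P1] Q1=[P2,P3,P4] Q2=[]
t=17-18: P1@Q0 runs 1, rem=0, completes. Q0=[] Q1=[P2,P3,P4] Q2=[]
t=18-22: P2@Q1 runs 4, rem=7, quantum used, demote→Q2. Q0=[] Q1=[P3,P4] Q2=[P2]
t=22-26: P3@Q1 runs 4, rem=4, quantum used, demote→Q2. Q0=[] Q1=[P4] Q2=[P2,P3]
t=26-30: P4@Q1 runs 4, rem=6, quantum used, demote→Q2. Q0=[] Q1=[] Q2=[P2,P3,P4]
t=30-37: P2@Q2 runs 7, rem=0, completes. Q0=[] Q1=[] Q2=[P3,P4]
t=37-41: P3@Q2 runs 4, rem=0, completes. Q0=[] Q1=[] Q2=[P4]
t=41-47: P4@Q2 runs 6, rem=0, completes. Q0=[] Q1=[] Q2=[]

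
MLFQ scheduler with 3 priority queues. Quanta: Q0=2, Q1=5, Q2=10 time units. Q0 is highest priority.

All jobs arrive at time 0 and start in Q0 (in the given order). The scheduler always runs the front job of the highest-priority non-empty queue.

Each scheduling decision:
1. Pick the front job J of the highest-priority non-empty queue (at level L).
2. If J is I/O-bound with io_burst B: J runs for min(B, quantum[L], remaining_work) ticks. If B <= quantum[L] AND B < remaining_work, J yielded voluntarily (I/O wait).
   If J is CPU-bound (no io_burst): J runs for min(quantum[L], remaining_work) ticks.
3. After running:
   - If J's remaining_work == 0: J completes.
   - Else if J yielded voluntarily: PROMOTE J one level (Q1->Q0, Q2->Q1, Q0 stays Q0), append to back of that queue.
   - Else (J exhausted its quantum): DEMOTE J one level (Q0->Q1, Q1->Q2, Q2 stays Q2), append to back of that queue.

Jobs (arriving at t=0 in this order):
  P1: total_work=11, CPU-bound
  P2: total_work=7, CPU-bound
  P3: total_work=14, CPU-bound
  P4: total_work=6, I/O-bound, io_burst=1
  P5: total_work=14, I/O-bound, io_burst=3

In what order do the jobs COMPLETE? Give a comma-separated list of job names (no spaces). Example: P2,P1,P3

Answer: P4,P2,P5,P1,P3

Derivation:
t=0-2: P1@Q0 runs 2, rem=9, quantum used, demote→Q1. Q0=[P2,P3,P4,P5] Q1=[P1] Q2=[]
t=2-4: P2@Q0 runs 2, rem=5, quantum used, demote→Q1. Q0=[P3,P4,P5] Q1=[P1,P2] Q2=[]
t=4-6: P3@Q0 runs 2, rem=12, quantum used, demote→Q1. Q0=[P4,P5] Q1=[P1,P2,P3] Q2=[]
t=6-7: P4@Q0 runs 1, rem=5, I/O yield, promote→Q0. Q0=[P5,P4] Q1=[P1,P2,P3] Q2=[]
t=7-9: P5@Q0 runs 2, rem=12, quantum used, demote→Q1. Q0=[P4] Q1=[P1,P2,P3,P5] Q2=[]
t=9-10: P4@Q0 runs 1, rem=4, I/O yield, promote→Q0. Q0=[P4] Q1=[P1,P2,P3,P5] Q2=[]
t=10-11: P4@Q0 runs 1, rem=3, I/O yield, promote→Q0. Q0=[P4] Q1=[P1,P2,P3,P5] Q2=[]
t=11-12: P4@Q0 runs 1, rem=2, I/O yield, promote→Q0. Q0=[P4] Q1=[P1,P2,P3,P5] Q2=[]
t=12-13: P4@Q0 runs 1, rem=1, I/O yield, promote→Q0. Q0=[P4] Q1=[P1,P2,P3,P5] Q2=[]
t=13-14: P4@Q0 runs 1, rem=0, completes. Q0=[] Q1=[P1,P2,P3,P5] Q2=[]
t=14-19: P1@Q1 runs 5, rem=4, quantum used, demote→Q2. Q0=[] Q1=[P2,P3,P5] Q2=[P1]
t=19-24: P2@Q1 runs 5, rem=0, completes. Q0=[] Q1=[P3,P5] Q2=[P1]
t=24-29: P3@Q1 runs 5, rem=7, quantum used, demote→Q2. Q0=[] Q1=[P5] Q2=[P1,P3]
t=29-32: P5@Q1 runs 3, rem=9, I/O yield, promote→Q0. Q0=[P5] Q1=[] Q2=[P1,P3]
t=32-34: P5@Q0 runs 2, rem=7, quantum used, demote→Q1. Q0=[] Q1=[P5] Q2=[P1,P3]
t=34-37: P5@Q1 runs 3, rem=4, I/O yield, promote→Q0. Q0=[P5] Q1=[] Q2=[P1,P3]
t=37-39: P5@Q0 runs 2, rem=2, quantum used, demote→Q1. Q0=[] Q1=[P5] Q2=[P1,P3]
t=39-41: P5@Q1 runs 2, rem=0, completes. Q0=[] Q1=[] Q2=[P1,P3]
t=41-45: P1@Q2 runs 4, rem=0, completes. Q0=[] Q1=[] Q2=[P3]
t=45-52: P3@Q2 runs 7, rem=0, completes. Q0=[] Q1=[] Q2=[]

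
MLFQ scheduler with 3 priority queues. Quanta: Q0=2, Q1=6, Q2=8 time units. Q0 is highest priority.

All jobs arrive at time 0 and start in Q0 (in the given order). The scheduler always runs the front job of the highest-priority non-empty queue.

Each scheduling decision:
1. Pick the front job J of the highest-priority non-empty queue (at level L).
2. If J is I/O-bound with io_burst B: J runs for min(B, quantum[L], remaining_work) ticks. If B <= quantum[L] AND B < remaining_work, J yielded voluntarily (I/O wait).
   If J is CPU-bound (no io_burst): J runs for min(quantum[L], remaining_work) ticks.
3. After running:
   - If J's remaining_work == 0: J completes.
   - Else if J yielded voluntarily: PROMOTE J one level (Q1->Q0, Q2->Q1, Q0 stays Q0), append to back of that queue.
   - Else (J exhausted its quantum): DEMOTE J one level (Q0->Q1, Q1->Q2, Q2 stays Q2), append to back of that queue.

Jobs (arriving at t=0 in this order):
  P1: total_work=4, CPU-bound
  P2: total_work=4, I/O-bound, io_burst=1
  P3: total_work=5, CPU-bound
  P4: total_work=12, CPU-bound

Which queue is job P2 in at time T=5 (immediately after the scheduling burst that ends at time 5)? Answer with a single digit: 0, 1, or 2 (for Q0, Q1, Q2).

Answer: 0

Derivation:
t=0-2: P1@Q0 runs 2, rem=2, quantum used, demote→Q1. Q0=[P2,P3,P4] Q1=[P1] Q2=[]
t=2-3: P2@Q0 runs 1, rem=3, I/O yield, promote→Q0. Q0=[P3,P4,P2] Q1=[P1] Q2=[]
t=3-5: P3@Q0 runs 2, rem=3, quantum used, demote→Q1. Q0=[P4,P2] Q1=[P1,P3] Q2=[]
t=5-7: P4@Q0 runs 2, rem=10, quantum used, demote→Q1. Q0=[P2] Q1=[P1,P3,P4] Q2=[]
t=7-8: P2@Q0 runs 1, rem=2, I/O yield, promote→Q0. Q0=[P2] Q1=[P1,P3,P4] Q2=[]
t=8-9: P2@Q0 runs 1, rem=1, I/O yield, promote→Q0. Q0=[P2] Q1=[P1,P3,P4] Q2=[]
t=9-10: P2@Q0 runs 1, rem=0, completes. Q0=[] Q1=[P1,P3,P4] Q2=[]
t=10-12: P1@Q1 runs 2, rem=0, completes. Q0=[] Q1=[P3,P4] Q2=[]
t=12-15: P3@Q1 runs 3, rem=0, completes. Q0=[] Q1=[P4] Q2=[]
t=15-21: P4@Q1 runs 6, rem=4, quantum used, demote→Q2. Q0=[] Q1=[] Q2=[P4]
t=21-25: P4@Q2 runs 4, rem=0, completes. Q0=[] Q1=[] Q2=[]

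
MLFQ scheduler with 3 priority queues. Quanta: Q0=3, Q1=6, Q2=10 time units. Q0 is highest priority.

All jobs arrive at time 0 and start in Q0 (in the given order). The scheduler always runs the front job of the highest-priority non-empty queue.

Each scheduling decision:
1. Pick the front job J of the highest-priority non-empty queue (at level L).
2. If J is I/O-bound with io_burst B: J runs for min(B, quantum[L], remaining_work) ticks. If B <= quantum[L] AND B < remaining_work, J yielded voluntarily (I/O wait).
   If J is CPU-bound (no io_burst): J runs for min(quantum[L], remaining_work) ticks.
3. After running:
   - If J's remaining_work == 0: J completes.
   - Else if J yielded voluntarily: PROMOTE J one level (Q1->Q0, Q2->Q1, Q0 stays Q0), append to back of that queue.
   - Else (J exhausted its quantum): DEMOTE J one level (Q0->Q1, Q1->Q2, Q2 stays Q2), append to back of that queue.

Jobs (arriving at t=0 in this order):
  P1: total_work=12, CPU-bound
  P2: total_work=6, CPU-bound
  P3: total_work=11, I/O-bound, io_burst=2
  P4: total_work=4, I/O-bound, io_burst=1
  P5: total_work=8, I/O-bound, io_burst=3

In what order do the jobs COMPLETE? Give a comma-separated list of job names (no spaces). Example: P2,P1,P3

Answer: P5,P4,P3,P2,P1

Derivation:
t=0-3: P1@Q0 runs 3, rem=9, quantum used, demote→Q1. Q0=[P2,P3,P4,P5] Q1=[P1] Q2=[]
t=3-6: P2@Q0 runs 3, rem=3, quantum used, demote→Q1. Q0=[P3,P4,P5] Q1=[P1,P2] Q2=[]
t=6-8: P3@Q0 runs 2, rem=9, I/O yield, promote→Q0. Q0=[P4,P5,P3] Q1=[P1,P2] Q2=[]
t=8-9: P4@Q0 runs 1, rem=3, I/O yield, promote→Q0. Q0=[P5,P3,P4] Q1=[P1,P2] Q2=[]
t=9-12: P5@Q0 runs 3, rem=5, I/O yield, promote→Q0. Q0=[P3,P4,P5] Q1=[P1,P2] Q2=[]
t=12-14: P3@Q0 runs 2, rem=7, I/O yield, promote→Q0. Q0=[P4,P5,P3] Q1=[P1,P2] Q2=[]
t=14-15: P4@Q0 runs 1, rem=2, I/O yield, promote→Q0. Q0=[P5,P3,P4] Q1=[P1,P2] Q2=[]
t=15-18: P5@Q0 runs 3, rem=2, I/O yield, promote→Q0. Q0=[P3,P4,P5] Q1=[P1,P2] Q2=[]
t=18-20: P3@Q0 runs 2, rem=5, I/O yield, promote→Q0. Q0=[P4,P5,P3] Q1=[P1,P2] Q2=[]
t=20-21: P4@Q0 runs 1, rem=1, I/O yield, promote→Q0. Q0=[P5,P3,P4] Q1=[P1,P2] Q2=[]
t=21-23: P5@Q0 runs 2, rem=0, completes. Q0=[P3,P4] Q1=[P1,P2] Q2=[]
t=23-25: P3@Q0 runs 2, rem=3, I/O yield, promote→Q0. Q0=[P4,P3] Q1=[P1,P2] Q2=[]
t=25-26: P4@Q0 runs 1, rem=0, completes. Q0=[P3] Q1=[P1,P2] Q2=[]
t=26-28: P3@Q0 runs 2, rem=1, I/O yield, promote→Q0. Q0=[P3] Q1=[P1,P2] Q2=[]
t=28-29: P3@Q0 runs 1, rem=0, completes. Q0=[] Q1=[P1,P2] Q2=[]
t=29-35: P1@Q1 runs 6, rem=3, quantum used, demote→Q2. Q0=[] Q1=[P2] Q2=[P1]
t=35-38: P2@Q1 runs 3, rem=0, completes. Q0=[] Q1=[] Q2=[P1]
t=38-41: P1@Q2 runs 3, rem=0, completes. Q0=[] Q1=[] Q2=[]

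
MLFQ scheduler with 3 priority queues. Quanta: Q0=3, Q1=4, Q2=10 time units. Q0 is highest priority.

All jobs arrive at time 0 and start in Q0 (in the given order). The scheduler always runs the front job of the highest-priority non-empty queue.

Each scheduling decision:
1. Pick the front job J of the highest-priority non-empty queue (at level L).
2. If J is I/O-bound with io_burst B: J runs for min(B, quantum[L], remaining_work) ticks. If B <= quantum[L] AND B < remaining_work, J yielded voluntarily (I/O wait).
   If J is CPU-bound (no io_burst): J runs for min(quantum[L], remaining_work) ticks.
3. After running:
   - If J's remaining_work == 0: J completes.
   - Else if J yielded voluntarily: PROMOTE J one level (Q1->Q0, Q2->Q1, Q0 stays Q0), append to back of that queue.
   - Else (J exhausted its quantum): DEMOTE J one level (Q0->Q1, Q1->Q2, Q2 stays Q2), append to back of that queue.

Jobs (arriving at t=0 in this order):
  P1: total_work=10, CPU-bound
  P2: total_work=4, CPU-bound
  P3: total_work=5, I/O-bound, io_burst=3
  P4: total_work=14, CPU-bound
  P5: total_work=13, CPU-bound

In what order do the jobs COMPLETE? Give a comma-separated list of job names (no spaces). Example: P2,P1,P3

t=0-3: P1@Q0 runs 3, rem=7, quantum used, demote→Q1. Q0=[P2,P3,P4,P5] Q1=[P1] Q2=[]
t=3-6: P2@Q0 runs 3, rem=1, quantum used, demote→Q1. Q0=[P3,P4,P5] Q1=[P1,P2] Q2=[]
t=6-9: P3@Q0 runs 3, rem=2, I/O yield, promote→Q0. Q0=[P4,P5,P3] Q1=[P1,P2] Q2=[]
t=9-12: P4@Q0 runs 3, rem=11, quantum used, demote→Q1. Q0=[P5,P3] Q1=[P1,P2,P4] Q2=[]
t=12-15: P5@Q0 runs 3, rem=10, quantum used, demote→Q1. Q0=[P3] Q1=[P1,P2,P4,P5] Q2=[]
t=15-17: P3@Q0 runs 2, rem=0, completes. Q0=[] Q1=[P1,P2,P4,P5] Q2=[]
t=17-21: P1@Q1 runs 4, rem=3, quantum used, demote→Q2. Q0=[] Q1=[P2,P4,P5] Q2=[P1]
t=21-22: P2@Q1 runs 1, rem=0, completes. Q0=[] Q1=[P4,P5] Q2=[P1]
t=22-26: P4@Q1 runs 4, rem=7, quantum used, demote→Q2. Q0=[] Q1=[P5] Q2=[P1,P4]
t=26-30: P5@Q1 runs 4, rem=6, quantum used, demote→Q2. Q0=[] Q1=[] Q2=[P1,P4,P5]
t=30-33: P1@Q2 runs 3, rem=0, completes. Q0=[] Q1=[] Q2=[P4,P5]
t=33-40: P4@Q2 runs 7, rem=0, completes. Q0=[] Q1=[] Q2=[P5]
t=40-46: P5@Q2 runs 6, rem=0, completes. Q0=[] Q1=[] Q2=[]

Answer: P3,P2,P1,P4,P5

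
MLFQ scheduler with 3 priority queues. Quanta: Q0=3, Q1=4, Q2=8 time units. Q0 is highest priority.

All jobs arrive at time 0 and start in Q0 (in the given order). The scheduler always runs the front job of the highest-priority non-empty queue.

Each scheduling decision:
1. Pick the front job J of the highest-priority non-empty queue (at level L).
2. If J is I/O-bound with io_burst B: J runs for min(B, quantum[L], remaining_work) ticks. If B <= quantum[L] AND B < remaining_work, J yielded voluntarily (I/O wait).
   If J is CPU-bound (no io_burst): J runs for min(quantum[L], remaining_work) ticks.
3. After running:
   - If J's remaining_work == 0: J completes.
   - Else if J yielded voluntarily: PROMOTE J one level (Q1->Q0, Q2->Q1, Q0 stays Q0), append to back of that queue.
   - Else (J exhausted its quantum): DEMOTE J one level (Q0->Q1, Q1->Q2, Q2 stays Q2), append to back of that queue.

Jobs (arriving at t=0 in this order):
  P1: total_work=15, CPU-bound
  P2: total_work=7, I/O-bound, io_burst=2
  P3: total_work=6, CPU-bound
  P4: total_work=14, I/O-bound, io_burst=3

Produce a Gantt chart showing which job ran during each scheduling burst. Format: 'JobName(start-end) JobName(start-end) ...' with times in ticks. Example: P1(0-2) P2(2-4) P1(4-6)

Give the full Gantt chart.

Answer: P1(0-3) P2(3-5) P3(5-8) P4(8-11) P2(11-13) P4(13-16) P2(16-18) P4(18-21) P2(21-22) P4(22-25) P4(25-27) P1(27-31) P3(31-34) P1(34-42)

Derivation:
t=0-3: P1@Q0 runs 3, rem=12, quantum used, demote→Q1. Q0=[P2,P3,P4] Q1=[P1] Q2=[]
t=3-5: P2@Q0 runs 2, rem=5, I/O yield, promote→Q0. Q0=[P3,P4,P2] Q1=[P1] Q2=[]
t=5-8: P3@Q0 runs 3, rem=3, quantum used, demote→Q1. Q0=[P4,P2] Q1=[P1,P3] Q2=[]
t=8-11: P4@Q0 runs 3, rem=11, I/O yield, promote→Q0. Q0=[P2,P4] Q1=[P1,P3] Q2=[]
t=11-13: P2@Q0 runs 2, rem=3, I/O yield, promote→Q0. Q0=[P4,P2] Q1=[P1,P3] Q2=[]
t=13-16: P4@Q0 runs 3, rem=8, I/O yield, promote→Q0. Q0=[P2,P4] Q1=[P1,P3] Q2=[]
t=16-18: P2@Q0 runs 2, rem=1, I/O yield, promote→Q0. Q0=[P4,P2] Q1=[P1,P3] Q2=[]
t=18-21: P4@Q0 runs 3, rem=5, I/O yield, promote→Q0. Q0=[P2,P4] Q1=[P1,P3] Q2=[]
t=21-22: P2@Q0 runs 1, rem=0, completes. Q0=[P4] Q1=[P1,P3] Q2=[]
t=22-25: P4@Q0 runs 3, rem=2, I/O yield, promote→Q0. Q0=[P4] Q1=[P1,P3] Q2=[]
t=25-27: P4@Q0 runs 2, rem=0, completes. Q0=[] Q1=[P1,P3] Q2=[]
t=27-31: P1@Q1 runs 4, rem=8, quantum used, demote→Q2. Q0=[] Q1=[P3] Q2=[P1]
t=31-34: P3@Q1 runs 3, rem=0, completes. Q0=[] Q1=[] Q2=[P1]
t=34-42: P1@Q2 runs 8, rem=0, completes. Q0=[] Q1=[] Q2=[]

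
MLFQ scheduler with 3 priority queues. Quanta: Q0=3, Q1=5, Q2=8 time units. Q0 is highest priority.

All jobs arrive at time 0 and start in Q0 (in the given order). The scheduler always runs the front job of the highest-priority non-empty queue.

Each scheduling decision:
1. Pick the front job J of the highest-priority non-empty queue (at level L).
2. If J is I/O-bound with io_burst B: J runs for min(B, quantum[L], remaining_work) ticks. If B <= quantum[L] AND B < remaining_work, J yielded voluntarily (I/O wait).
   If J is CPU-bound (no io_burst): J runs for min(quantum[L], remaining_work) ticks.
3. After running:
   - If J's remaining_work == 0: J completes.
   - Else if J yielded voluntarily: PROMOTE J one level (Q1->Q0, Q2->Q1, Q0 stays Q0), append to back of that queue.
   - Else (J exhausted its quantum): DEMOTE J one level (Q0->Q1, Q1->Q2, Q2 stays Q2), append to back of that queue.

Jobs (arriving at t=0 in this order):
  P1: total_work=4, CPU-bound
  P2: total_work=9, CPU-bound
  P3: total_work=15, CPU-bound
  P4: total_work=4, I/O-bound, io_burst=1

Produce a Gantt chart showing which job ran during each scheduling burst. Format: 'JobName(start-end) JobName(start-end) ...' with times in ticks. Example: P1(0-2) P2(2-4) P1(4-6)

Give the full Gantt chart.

Answer: P1(0-3) P2(3-6) P3(6-9) P4(9-10) P4(10-11) P4(11-12) P4(12-13) P1(13-14) P2(14-19) P3(19-24) P2(24-25) P3(25-32)

Derivation:
t=0-3: P1@Q0 runs 3, rem=1, quantum used, demote→Q1. Q0=[P2,P3,P4] Q1=[P1] Q2=[]
t=3-6: P2@Q0 runs 3, rem=6, quantum used, demote→Q1. Q0=[P3,P4] Q1=[P1,P2] Q2=[]
t=6-9: P3@Q0 runs 3, rem=12, quantum used, demote→Q1. Q0=[P4] Q1=[P1,P2,P3] Q2=[]
t=9-10: P4@Q0 runs 1, rem=3, I/O yield, promote→Q0. Q0=[P4] Q1=[P1,P2,P3] Q2=[]
t=10-11: P4@Q0 runs 1, rem=2, I/O yield, promote→Q0. Q0=[P4] Q1=[P1,P2,P3] Q2=[]
t=11-12: P4@Q0 runs 1, rem=1, I/O yield, promote→Q0. Q0=[P4] Q1=[P1,P2,P3] Q2=[]
t=12-13: P4@Q0 runs 1, rem=0, completes. Q0=[] Q1=[P1,P2,P3] Q2=[]
t=13-14: P1@Q1 runs 1, rem=0, completes. Q0=[] Q1=[P2,P3] Q2=[]
t=14-19: P2@Q1 runs 5, rem=1, quantum used, demote→Q2. Q0=[] Q1=[P3] Q2=[P2]
t=19-24: P3@Q1 runs 5, rem=7, quantum used, demote→Q2. Q0=[] Q1=[] Q2=[P2,P3]
t=24-25: P2@Q2 runs 1, rem=0, completes. Q0=[] Q1=[] Q2=[P3]
t=25-32: P3@Q2 runs 7, rem=0, completes. Q0=[] Q1=[] Q2=[]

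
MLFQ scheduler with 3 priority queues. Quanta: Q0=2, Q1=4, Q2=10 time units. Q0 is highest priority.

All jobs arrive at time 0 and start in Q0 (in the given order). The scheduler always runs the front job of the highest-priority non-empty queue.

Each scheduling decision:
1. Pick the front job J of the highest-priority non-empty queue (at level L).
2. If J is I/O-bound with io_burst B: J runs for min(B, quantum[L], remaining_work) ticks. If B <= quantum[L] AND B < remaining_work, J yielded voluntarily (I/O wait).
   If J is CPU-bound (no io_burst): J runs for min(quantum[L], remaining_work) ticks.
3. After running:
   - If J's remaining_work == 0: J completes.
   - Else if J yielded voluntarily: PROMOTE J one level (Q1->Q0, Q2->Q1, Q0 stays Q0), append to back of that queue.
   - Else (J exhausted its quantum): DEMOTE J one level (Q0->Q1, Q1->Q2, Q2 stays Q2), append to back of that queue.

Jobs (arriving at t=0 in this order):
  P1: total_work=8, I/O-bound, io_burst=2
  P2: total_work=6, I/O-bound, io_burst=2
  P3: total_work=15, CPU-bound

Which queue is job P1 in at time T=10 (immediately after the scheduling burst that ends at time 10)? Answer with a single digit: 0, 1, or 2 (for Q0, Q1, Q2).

Answer: 0

Derivation:
t=0-2: P1@Q0 runs 2, rem=6, I/O yield, promote→Q0. Q0=[P2,P3,P1] Q1=[] Q2=[]
t=2-4: P2@Q0 runs 2, rem=4, I/O yield, promote→Q0. Q0=[P3,P1,P2] Q1=[] Q2=[]
t=4-6: P3@Q0 runs 2, rem=13, quantum used, demote→Q1. Q0=[P1,P2] Q1=[P3] Q2=[]
t=6-8: P1@Q0 runs 2, rem=4, I/O yield, promote→Q0. Q0=[P2,P1] Q1=[P3] Q2=[]
t=8-10: P2@Q0 runs 2, rem=2, I/O yield, promote→Q0. Q0=[P1,P2] Q1=[P3] Q2=[]
t=10-12: P1@Q0 runs 2, rem=2, I/O yield, promote→Q0. Q0=[P2,P1] Q1=[P3] Q2=[]
t=12-14: P2@Q0 runs 2, rem=0, completes. Q0=[P1] Q1=[P3] Q2=[]
t=14-16: P1@Q0 runs 2, rem=0, completes. Q0=[] Q1=[P3] Q2=[]
t=16-20: P3@Q1 runs 4, rem=9, quantum used, demote→Q2. Q0=[] Q1=[] Q2=[P3]
t=20-29: P3@Q2 runs 9, rem=0, completes. Q0=[] Q1=[] Q2=[]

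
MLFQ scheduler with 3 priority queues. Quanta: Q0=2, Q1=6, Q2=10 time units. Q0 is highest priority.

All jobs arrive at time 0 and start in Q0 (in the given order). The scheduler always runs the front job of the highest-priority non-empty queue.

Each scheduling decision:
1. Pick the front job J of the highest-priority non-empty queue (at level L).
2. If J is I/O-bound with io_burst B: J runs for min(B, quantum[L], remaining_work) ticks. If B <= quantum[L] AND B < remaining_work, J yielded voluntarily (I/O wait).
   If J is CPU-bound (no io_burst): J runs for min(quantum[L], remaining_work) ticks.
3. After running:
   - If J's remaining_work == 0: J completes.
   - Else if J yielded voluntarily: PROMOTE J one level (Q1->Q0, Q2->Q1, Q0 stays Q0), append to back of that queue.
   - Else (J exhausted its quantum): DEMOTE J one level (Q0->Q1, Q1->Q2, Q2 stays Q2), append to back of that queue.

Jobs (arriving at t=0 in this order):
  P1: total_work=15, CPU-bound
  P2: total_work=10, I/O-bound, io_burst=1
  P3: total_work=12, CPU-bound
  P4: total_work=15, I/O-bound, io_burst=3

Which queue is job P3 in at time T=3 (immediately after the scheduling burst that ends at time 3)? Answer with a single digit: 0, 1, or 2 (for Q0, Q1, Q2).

Answer: 0

Derivation:
t=0-2: P1@Q0 runs 2, rem=13, quantum used, demote→Q1. Q0=[P2,P3,P4] Q1=[P1] Q2=[]
t=2-3: P2@Q0 runs 1, rem=9, I/O yield, promote→Q0. Q0=[P3,P4,P2] Q1=[P1] Q2=[]
t=3-5: P3@Q0 runs 2, rem=10, quantum used, demote→Q1. Q0=[P4,P2] Q1=[P1,P3] Q2=[]
t=5-7: P4@Q0 runs 2, rem=13, quantum used, demote→Q1. Q0=[P2] Q1=[P1,P3,P4] Q2=[]
t=7-8: P2@Q0 runs 1, rem=8, I/O yield, promote→Q0. Q0=[P2] Q1=[P1,P3,P4] Q2=[]
t=8-9: P2@Q0 runs 1, rem=7, I/O yield, promote→Q0. Q0=[P2] Q1=[P1,P3,P4] Q2=[]
t=9-10: P2@Q0 runs 1, rem=6, I/O yield, promote→Q0. Q0=[P2] Q1=[P1,P3,P4] Q2=[]
t=10-11: P2@Q0 runs 1, rem=5, I/O yield, promote→Q0. Q0=[P2] Q1=[P1,P3,P4] Q2=[]
t=11-12: P2@Q0 runs 1, rem=4, I/O yield, promote→Q0. Q0=[P2] Q1=[P1,P3,P4] Q2=[]
t=12-13: P2@Q0 runs 1, rem=3, I/O yield, promote→Q0. Q0=[P2] Q1=[P1,P3,P4] Q2=[]
t=13-14: P2@Q0 runs 1, rem=2, I/O yield, promote→Q0. Q0=[P2] Q1=[P1,P3,P4] Q2=[]
t=14-15: P2@Q0 runs 1, rem=1, I/O yield, promote→Q0. Q0=[P2] Q1=[P1,P3,P4] Q2=[]
t=15-16: P2@Q0 runs 1, rem=0, completes. Q0=[] Q1=[P1,P3,P4] Q2=[]
t=16-22: P1@Q1 runs 6, rem=7, quantum used, demote→Q2. Q0=[] Q1=[P3,P4] Q2=[P1]
t=22-28: P3@Q1 runs 6, rem=4, quantum used, demote→Q2. Q0=[] Q1=[P4] Q2=[P1,P3]
t=28-31: P4@Q1 runs 3, rem=10, I/O yield, promote→Q0. Q0=[P4] Q1=[] Q2=[P1,P3]
t=31-33: P4@Q0 runs 2, rem=8, quantum used, demote→Q1. Q0=[] Q1=[P4] Q2=[P1,P3]
t=33-36: P4@Q1 runs 3, rem=5, I/O yield, promote→Q0. Q0=[P4] Q1=[] Q2=[P1,P3]
t=36-38: P4@Q0 runs 2, rem=3, quantum used, demote→Q1. Q0=[] Q1=[P4] Q2=[P1,P3]
t=38-41: P4@Q1 runs 3, rem=0, completes. Q0=[] Q1=[] Q2=[P1,P3]
t=41-48: P1@Q2 runs 7, rem=0, completes. Q0=[] Q1=[] Q2=[P3]
t=48-52: P3@Q2 runs 4, rem=0, completes. Q0=[] Q1=[] Q2=[]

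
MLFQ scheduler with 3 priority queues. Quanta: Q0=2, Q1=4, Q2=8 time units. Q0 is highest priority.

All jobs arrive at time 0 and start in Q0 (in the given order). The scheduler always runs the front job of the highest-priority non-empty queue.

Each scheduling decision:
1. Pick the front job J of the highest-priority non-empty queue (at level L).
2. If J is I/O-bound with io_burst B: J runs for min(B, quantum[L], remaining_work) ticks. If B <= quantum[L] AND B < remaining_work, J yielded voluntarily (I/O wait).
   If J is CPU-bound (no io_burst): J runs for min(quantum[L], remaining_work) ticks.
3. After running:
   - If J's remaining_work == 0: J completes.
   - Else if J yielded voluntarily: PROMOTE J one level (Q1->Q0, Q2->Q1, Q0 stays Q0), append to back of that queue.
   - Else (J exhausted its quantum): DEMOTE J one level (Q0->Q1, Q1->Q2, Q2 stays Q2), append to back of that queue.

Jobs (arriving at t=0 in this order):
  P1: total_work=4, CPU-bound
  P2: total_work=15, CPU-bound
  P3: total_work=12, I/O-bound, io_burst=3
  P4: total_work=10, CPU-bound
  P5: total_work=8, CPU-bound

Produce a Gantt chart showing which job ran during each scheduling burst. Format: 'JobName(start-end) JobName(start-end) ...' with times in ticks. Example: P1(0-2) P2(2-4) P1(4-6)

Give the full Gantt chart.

t=0-2: P1@Q0 runs 2, rem=2, quantum used, demote→Q1. Q0=[P2,P3,P4,P5] Q1=[P1] Q2=[]
t=2-4: P2@Q0 runs 2, rem=13, quantum used, demote→Q1. Q0=[P3,P4,P5] Q1=[P1,P2] Q2=[]
t=4-6: P3@Q0 runs 2, rem=10, quantum used, demote→Q1. Q0=[P4,P5] Q1=[P1,P2,P3] Q2=[]
t=6-8: P4@Q0 runs 2, rem=8, quantum used, demote→Q1. Q0=[P5] Q1=[P1,P2,P3,P4] Q2=[]
t=8-10: P5@Q0 runs 2, rem=6, quantum used, demote→Q1. Q0=[] Q1=[P1,P2,P3,P4,P5] Q2=[]
t=10-12: P1@Q1 runs 2, rem=0, completes. Q0=[] Q1=[P2,P3,P4,P5] Q2=[]
t=12-16: P2@Q1 runs 4, rem=9, quantum used, demote→Q2. Q0=[] Q1=[P3,P4,P5] Q2=[P2]
t=16-19: P3@Q1 runs 3, rem=7, I/O yield, promote→Q0. Q0=[P3] Q1=[P4,P5] Q2=[P2]
t=19-21: P3@Q0 runs 2, rem=5, quantum used, demote→Q1. Q0=[] Q1=[P4,P5,P3] Q2=[P2]
t=21-25: P4@Q1 runs 4, rem=4, quantum used, demote→Q2. Q0=[] Q1=[P5,P3] Q2=[P2,P4]
t=25-29: P5@Q1 runs 4, rem=2, quantum used, demote→Q2. Q0=[] Q1=[P3] Q2=[P2,P4,P5]
t=29-32: P3@Q1 runs 3, rem=2, I/O yield, promote→Q0. Q0=[P3] Q1=[] Q2=[P2,P4,P5]
t=32-34: P3@Q0 runs 2, rem=0, completes. Q0=[] Q1=[] Q2=[P2,P4,P5]
t=34-42: P2@Q2 runs 8, rem=1, quantum used, demote→Q2. Q0=[] Q1=[] Q2=[P4,P5,P2]
t=42-46: P4@Q2 runs 4, rem=0, completes. Q0=[] Q1=[] Q2=[P5,P2]
t=46-48: P5@Q2 runs 2, rem=0, completes. Q0=[] Q1=[] Q2=[P2]
t=48-49: P2@Q2 runs 1, rem=0, completes. Q0=[] Q1=[] Q2=[]

Answer: P1(0-2) P2(2-4) P3(4-6) P4(6-8) P5(8-10) P1(10-12) P2(12-16) P3(16-19) P3(19-21) P4(21-25) P5(25-29) P3(29-32) P3(32-34) P2(34-42) P4(42-46) P5(46-48) P2(48-49)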